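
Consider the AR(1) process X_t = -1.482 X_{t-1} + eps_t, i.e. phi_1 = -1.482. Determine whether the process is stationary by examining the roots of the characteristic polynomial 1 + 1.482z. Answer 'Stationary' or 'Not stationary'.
\text{Not stationary}

The AR(p) characteristic polynomial is P(z) = 1 + 1.482z.
Stationarity requires all roots to lie outside the unit circle, i.e. |z| > 1 for every root.
This is linear in z: 1 + (1.482) z = 0  =>  z = -1/(1.482) = -0.674764,  |z| = 0.674764.
Moduli of all roots: 0.6748.
All moduli strictly greater than 1? No.
Verdict: Not stationary.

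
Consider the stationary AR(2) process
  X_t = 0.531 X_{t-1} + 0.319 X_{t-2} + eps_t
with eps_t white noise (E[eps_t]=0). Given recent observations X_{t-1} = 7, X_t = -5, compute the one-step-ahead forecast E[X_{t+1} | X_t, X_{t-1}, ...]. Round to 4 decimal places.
E[X_{t+1} \mid \mathcal F_t] = -0.4220

For an AR(p) model X_t = c + sum_i phi_i X_{t-i} + eps_t, the
one-step-ahead conditional mean is
  E[X_{t+1} | X_t, ...] = c + sum_i phi_i X_{t+1-i}.
Substitute known values:
  E[X_{t+1} | ...] = (0.531) * (-5) + (0.319) * (7)
                   = -0.4220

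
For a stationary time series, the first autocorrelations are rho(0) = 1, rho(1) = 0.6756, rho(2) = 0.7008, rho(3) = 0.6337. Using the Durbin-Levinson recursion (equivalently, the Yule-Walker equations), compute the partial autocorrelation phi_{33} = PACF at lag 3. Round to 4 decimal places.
\phi_{33} = 0.1599

The PACF at lag k is phi_{kk}, the last component of the solution
to the Yule-Walker system G_k phi = r_k where
  (G_k)_{ij} = rho(|i - j|), (r_k)_i = rho(i), i,j = 1..k.
Equivalently, Durbin-Levinson gives phi_{kk} iteratively:
  phi_{11} = rho(1)
  phi_{kk} = [rho(k) - sum_{j=1..k-1} phi_{k-1,j} rho(k-j)]
            / [1 - sum_{j=1..k-1} phi_{k-1,j} rho(j)],
  phi_{k,j} = phi_{k-1,j} - phi_{kk} phi_{k-1,k-j},  j = 1..k-1.
Step k = 1:
  phi_11 = rho(1) = 0.6756.
Step k = 2:
  phi_22 = [rho(2) - phi_11 rho(1)] / [1 - phi_11 rho(1)] = [0.7008 - (0.6756)(0.6756)] / [1 - (0.6756)(0.6756)]
         = 0.24436464 / 0.54356464 = 0.449559.
  Update: phi_21 = phi_11 - phi_22 phi_11 = 0.6756 - (0.449559)(0.6756) = 0.371878.
Step k = 3:
  phi_33 = [rho(3) - phi_21 rho(2) - phi_22 rho(1)] / [1 - phi_21 rho(1) - phi_22 rho(2)]
    numerator   = 0.6337 - (0.371878)(0.7008) - (0.449559)(0.6756) = 0.06936578
    denominator = 1 - (0.371878)(0.6756) - (0.449559)(0.7008) = 0.4337082
  phi_33 = 0.06936578 / 0.4337082 = 0.1599.
Therefore phi_{33} = 0.1599.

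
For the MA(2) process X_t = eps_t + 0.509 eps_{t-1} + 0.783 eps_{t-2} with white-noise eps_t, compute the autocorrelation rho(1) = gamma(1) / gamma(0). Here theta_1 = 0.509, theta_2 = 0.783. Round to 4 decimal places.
\rho(1) = 0.4848

For an MA(q) process with theta_0 = 1, the autocovariance is
  gamma(k) = sigma^2 * sum_{i=0..q-k} theta_i * theta_{i+k},
and rho(k) = gamma(k) / gamma(0). Sigma^2 cancels.
  numerator   = (1)*(0.509) + (0.509)*(0.783) = 0.907547.
  denominator = (1)^2 + (0.509)^2 + (0.783)^2 = 1.87217.
  rho(1) = 0.907547 / 1.87217 = 0.4848.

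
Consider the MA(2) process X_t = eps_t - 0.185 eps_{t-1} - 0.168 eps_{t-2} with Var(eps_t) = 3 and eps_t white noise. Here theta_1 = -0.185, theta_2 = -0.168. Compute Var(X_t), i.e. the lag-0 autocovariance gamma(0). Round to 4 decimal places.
\gamma(0) = 3.1873

For an MA(q) process X_t = eps_t + sum_i theta_i eps_{t-i} with
Var(eps_t) = sigma^2, the variance is
  gamma(0) = sigma^2 * (1 + sum_i theta_i^2).
  sum_i theta_i^2 = (-0.185)^2 + (-0.168)^2 = 0.034225 + 0.028224 = 0.062449.
  gamma(0) = 3 * (1 + 0.062449) = 3 * 1.062449 = 3.187347, which rounds to 3.1873.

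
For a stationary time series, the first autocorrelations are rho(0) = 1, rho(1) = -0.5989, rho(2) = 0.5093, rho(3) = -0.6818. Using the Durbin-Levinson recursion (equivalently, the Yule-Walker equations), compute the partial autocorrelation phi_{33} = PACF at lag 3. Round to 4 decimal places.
\phi_{33} = -0.5079

The PACF at lag k is phi_{kk}, the last component of the solution
to the Yule-Walker system G_k phi = r_k where
  (G_k)_{ij} = rho(|i - j|), (r_k)_i = rho(i), i,j = 1..k.
Equivalently, Durbin-Levinson gives phi_{kk} iteratively:
  phi_{11} = rho(1)
  phi_{kk} = [rho(k) - sum_{j=1..k-1} phi_{k-1,j} rho(k-j)]
            / [1 - sum_{j=1..k-1} phi_{k-1,j} rho(j)],
  phi_{k,j} = phi_{k-1,j} - phi_{kk} phi_{k-1,k-j},  j = 1..k-1.
Step k = 1:
  phi_11 = rho(1) = -0.5989.
Step k = 2:
  phi_22 = [rho(2) - phi_11 rho(1)] / [1 - phi_11 rho(1)] = [0.5093 - (-0.5989)(-0.5989)] / [1 - (-0.5989)(-0.5989)]
         = 0.15061879 / 0.64131879 = 0.234858.
  Update: phi_21 = phi_11 - phi_22 phi_11 = -0.5989 - (0.234858)(-0.5989) = -0.458244.
Step k = 3:
  phi_33 = [rho(3) - phi_21 rho(2) - phi_22 rho(1)] / [1 - phi_21 rho(1) - phi_22 rho(2)]
    numerator   = -0.6818 - (-0.458244)(0.5093) - (0.234858)(-0.5989) = -0.30776013
    denominator = 1 - (-0.458244)(-0.5989) - (0.234858)(0.5093) = 0.60594478
  phi_33 = -0.30776013 / 0.60594478 = -0.5079.
Therefore phi_{33} = -0.5079.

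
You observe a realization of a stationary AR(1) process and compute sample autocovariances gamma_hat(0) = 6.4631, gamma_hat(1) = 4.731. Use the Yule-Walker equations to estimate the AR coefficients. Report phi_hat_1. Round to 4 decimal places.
\hat\phi_{1} = 0.7320

The Yule-Walker equations for an AR(p) process read, in matrix form,
  Gamma_p phi = r_p,   with   (Gamma_p)_{ij} = gamma(|i - j|),
                       (r_p)_i = gamma(i),   i,j = 1..p.
Substitute the sample gammas (Toeplitz matrix and right-hand side of size 1):
  Gamma_p = [[6.4631]]
  r_p     = [4.731]
With p = 1 this is the single equation gamma(0) phi_1 = gamma(1):
  phi_hat_1 = gamma(1) / gamma(0) = 4.731 / 6.4631 = 0.7320.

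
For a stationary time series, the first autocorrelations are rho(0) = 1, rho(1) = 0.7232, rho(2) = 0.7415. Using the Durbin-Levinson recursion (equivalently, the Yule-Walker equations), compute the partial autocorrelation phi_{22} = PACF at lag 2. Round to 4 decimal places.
\phi_{22} = 0.4581

The PACF at lag k is phi_{kk}, the last component of the solution
to the Yule-Walker system G_k phi = r_k where
  (G_k)_{ij} = rho(|i - j|), (r_k)_i = rho(i), i,j = 1..k.
Equivalently, Durbin-Levinson gives phi_{kk} iteratively:
  phi_{11} = rho(1)
  phi_{kk} = [rho(k) - sum_{j=1..k-1} phi_{k-1,j} rho(k-j)]
            / [1 - sum_{j=1..k-1} phi_{k-1,j} rho(j)],
  phi_{k,j} = phi_{k-1,j} - phi_{kk} phi_{k-1,k-j},  j = 1..k-1.
Step k = 1:
  phi_11 = rho(1) = 0.7232.
Step k = 2:
  phi_22 = [rho(2) - phi_11 rho(1)] / [1 - phi_11 rho(1)] = [0.7415 - (0.7232)(0.7232)] / [1 - (0.7232)(0.7232)]
         = 0.21848176 / 0.47698176 = 0.4581.
Therefore phi_{22} = 0.4581.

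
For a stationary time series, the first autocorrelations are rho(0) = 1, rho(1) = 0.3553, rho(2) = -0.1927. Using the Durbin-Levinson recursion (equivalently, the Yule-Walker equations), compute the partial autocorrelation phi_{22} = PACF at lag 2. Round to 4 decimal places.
\phi_{22} = -0.3650

The PACF at lag k is phi_{kk}, the last component of the solution
to the Yule-Walker system G_k phi = r_k where
  (G_k)_{ij} = rho(|i - j|), (r_k)_i = rho(i), i,j = 1..k.
Equivalently, Durbin-Levinson gives phi_{kk} iteratively:
  phi_{11} = rho(1)
  phi_{kk} = [rho(k) - sum_{j=1..k-1} phi_{k-1,j} rho(k-j)]
            / [1 - sum_{j=1..k-1} phi_{k-1,j} rho(j)],
  phi_{k,j} = phi_{k-1,j} - phi_{kk} phi_{k-1,k-j},  j = 1..k-1.
Step k = 1:
  phi_11 = rho(1) = 0.3553.
Step k = 2:
  phi_22 = [rho(2) - phi_11 rho(1)] / [1 - phi_11 rho(1)] = [-0.1927 - (0.3553)(0.3553)] / [1 - (0.3553)(0.3553)]
         = -0.31893809 / 0.87376191 = -0.365.
Therefore phi_{22} = -0.3650.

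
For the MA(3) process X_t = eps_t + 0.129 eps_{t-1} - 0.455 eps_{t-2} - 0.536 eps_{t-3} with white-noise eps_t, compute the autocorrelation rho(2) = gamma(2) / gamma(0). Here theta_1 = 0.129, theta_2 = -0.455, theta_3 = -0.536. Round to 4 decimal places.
\rho(2) = -0.3469

For an MA(q) process with theta_0 = 1, the autocovariance is
  gamma(k) = sigma^2 * sum_{i=0..q-k} theta_i * theta_{i+k},
and rho(k) = gamma(k) / gamma(0). Sigma^2 cancels.
  numerator   = (1)*(-0.455) + (0.129)*(-0.536) = -0.524144.
  denominator = (1)^2 + (0.129)^2 + (-0.455)^2 + (-0.536)^2 = 1.510962.
  rho(2) = -0.524144 / 1.510962 = -0.3469.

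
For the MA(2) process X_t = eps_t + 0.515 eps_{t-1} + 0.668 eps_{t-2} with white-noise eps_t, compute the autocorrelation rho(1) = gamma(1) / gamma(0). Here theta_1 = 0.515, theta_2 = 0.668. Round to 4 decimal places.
\rho(1) = 0.5019

For an MA(q) process with theta_0 = 1, the autocovariance is
  gamma(k) = sigma^2 * sum_{i=0..q-k} theta_i * theta_{i+k},
and rho(k) = gamma(k) / gamma(0). Sigma^2 cancels.
  numerator   = (1)*(0.515) + (0.515)*(0.668) = 0.85902.
  denominator = (1)^2 + (0.515)^2 + (0.668)^2 = 1.711449.
  rho(1) = 0.85902 / 1.711449 = 0.5019.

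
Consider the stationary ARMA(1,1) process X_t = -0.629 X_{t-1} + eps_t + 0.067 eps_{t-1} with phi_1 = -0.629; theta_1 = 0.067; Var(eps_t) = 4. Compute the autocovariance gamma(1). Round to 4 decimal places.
\gamma(1) = -3.5629

Multiply the model equation by X_{t-k} and take expectations. With theta_0 = psi_0 = 1 and psi_j the MA(infinity) weights, this gives
  gamma(k) - sum_i phi_i gamma(k-i) = c_k,
  c_k = sigma^2 * sum_{j=k..q} theta_j psi_{j-k}   (c_k = 0 for k > q),
using gamma(-m) = gamma(m).
psi-weights needed (psi_j = theta_j + sum_i phi_i psi_{j-i}):
  psi_1 = theta_1 + phi_1 = 0.067 + (-0.629) = -0.562
Right-hand sides:
  c_0 = sigma^2 (1 + theta_1 psi_1) = 4 * (1 + (0.067)(-0.562)) = 4 * 0.962346 = 3.849384
  c_1 = sigma^2 theta_1 = 4 * (0.067) = 0.268
  c_2 = 0
Equations for k = 0 and k = 1 (AR order 1):
  gamma(0) = phi_1 gamma(1) + c_0
  gamma(1) = phi_1 gamma(0) + c_1
Substituting the second into the first: gamma(0) (1 - phi_1^2) = c_0 + phi_1 c_1, so
  gamma(0) = (c_0 + phi_1 c_1) / (1 - phi_1^2) = (3.849384 + (-0.629)(0.268)) / (1 - (-0.629)^2) = 3.680812 / 0.604359 = 6.09044.
  gamma(1) = phi_1 gamma(0) + c_1 = (-0.629)(6.09044) + (0.268) = -3.562887.
Therefore gamma(1) = -3.5629 (to 4 decimal places).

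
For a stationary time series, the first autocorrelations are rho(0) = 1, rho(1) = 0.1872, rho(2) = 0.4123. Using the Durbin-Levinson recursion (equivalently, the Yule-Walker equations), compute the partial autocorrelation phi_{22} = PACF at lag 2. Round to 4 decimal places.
\phi_{22} = 0.3910

The PACF at lag k is phi_{kk}, the last component of the solution
to the Yule-Walker system G_k phi = r_k where
  (G_k)_{ij} = rho(|i - j|), (r_k)_i = rho(i), i,j = 1..k.
Equivalently, Durbin-Levinson gives phi_{kk} iteratively:
  phi_{11} = rho(1)
  phi_{kk} = [rho(k) - sum_{j=1..k-1} phi_{k-1,j} rho(k-j)]
            / [1 - sum_{j=1..k-1} phi_{k-1,j} rho(j)],
  phi_{k,j} = phi_{k-1,j} - phi_{kk} phi_{k-1,k-j},  j = 1..k-1.
Step k = 1:
  phi_11 = rho(1) = 0.1872.
Step k = 2:
  phi_22 = [rho(2) - phi_11 rho(1)] / [1 - phi_11 rho(1)] = [0.4123 - (0.1872)(0.1872)] / [1 - (0.1872)(0.1872)]
         = 0.37725616 / 0.96495616 = 0.391.
Therefore phi_{22} = 0.3910.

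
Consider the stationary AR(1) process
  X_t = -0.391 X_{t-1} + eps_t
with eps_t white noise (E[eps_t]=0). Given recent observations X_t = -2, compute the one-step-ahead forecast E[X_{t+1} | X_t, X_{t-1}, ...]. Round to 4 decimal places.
E[X_{t+1} \mid \mathcal F_t] = 0.7820

For an AR(p) model X_t = c + sum_i phi_i X_{t-i} + eps_t, the
one-step-ahead conditional mean is
  E[X_{t+1} | X_t, ...] = c + sum_i phi_i X_{t+1-i}.
Substitute known values:
  E[X_{t+1} | ...] = (-0.391) * (-2)
                   = 0.7820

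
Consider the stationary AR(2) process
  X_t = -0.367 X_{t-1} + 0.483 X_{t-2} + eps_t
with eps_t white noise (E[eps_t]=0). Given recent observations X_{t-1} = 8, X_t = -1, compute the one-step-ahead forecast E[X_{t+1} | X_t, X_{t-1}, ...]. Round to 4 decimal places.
E[X_{t+1} \mid \mathcal F_t] = 4.2310

For an AR(p) model X_t = c + sum_i phi_i X_{t-i} + eps_t, the
one-step-ahead conditional mean is
  E[X_{t+1} | X_t, ...] = c + sum_i phi_i X_{t+1-i}.
Substitute known values:
  E[X_{t+1} | ...] = (-0.367) * (-1) + (0.483) * (8)
                   = 4.2310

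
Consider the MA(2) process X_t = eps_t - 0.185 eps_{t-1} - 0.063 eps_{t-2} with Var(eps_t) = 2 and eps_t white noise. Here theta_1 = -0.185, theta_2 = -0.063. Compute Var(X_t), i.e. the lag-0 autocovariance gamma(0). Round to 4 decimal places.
\gamma(0) = 2.0764

For an MA(q) process X_t = eps_t + sum_i theta_i eps_{t-i} with
Var(eps_t) = sigma^2, the variance is
  gamma(0) = sigma^2 * (1 + sum_i theta_i^2).
  sum_i theta_i^2 = (-0.185)^2 + (-0.063)^2 = 0.034225 + 0.003969 = 0.038194.
  gamma(0) = 2 * (1 + 0.038194) = 2 * 1.038194 = 2.076388, which rounds to 2.0764.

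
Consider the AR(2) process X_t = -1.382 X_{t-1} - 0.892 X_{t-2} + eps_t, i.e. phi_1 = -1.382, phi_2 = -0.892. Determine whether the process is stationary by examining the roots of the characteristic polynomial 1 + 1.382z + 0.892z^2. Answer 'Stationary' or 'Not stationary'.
\text{Stationary}

The AR(p) characteristic polynomial is P(z) = 1 + 1.382z + 0.892z^2.
Stationarity requires all roots to lie outside the unit circle, i.e. |z| > 1 for every root.
Set 1 + (1.382) z + (0.892) z^2 = 0, i.e. a z^2 + b z + c = 0 with a = 0.892, b = 1.382, c = 1.
Discriminant D = b^2 - 4ac = (1.382)^2 - 4*(0.892)*1 = 1.909924 - (3.568) = -1.658076.
D < 0, so the roots are the complex-conjugate pair z = (-b +/- i sqrt(-D)) / (2a) = -0.7747 +/- 0.7218i.
For a conjugate pair |z|^2 = z * conj(z) = (product of roots) = c/a = 1/(0.892) = 1.121076, so |z| = sqrt(1.121076) = 1.0588 for both roots.
Moduli of all roots: 1.0588, 1.0588.
All moduli strictly greater than 1? Yes.
Verdict: Stationary.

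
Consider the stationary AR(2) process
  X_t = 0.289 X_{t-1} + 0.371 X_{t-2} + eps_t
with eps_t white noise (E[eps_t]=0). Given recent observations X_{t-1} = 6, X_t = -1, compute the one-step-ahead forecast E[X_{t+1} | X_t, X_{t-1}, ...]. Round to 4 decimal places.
E[X_{t+1} \mid \mathcal F_t] = 1.9370

For an AR(p) model X_t = c + sum_i phi_i X_{t-i} + eps_t, the
one-step-ahead conditional mean is
  E[X_{t+1} | X_t, ...] = c + sum_i phi_i X_{t+1-i}.
Substitute known values:
  E[X_{t+1} | ...] = (0.289) * (-1) + (0.371) * (6)
                   = 1.9370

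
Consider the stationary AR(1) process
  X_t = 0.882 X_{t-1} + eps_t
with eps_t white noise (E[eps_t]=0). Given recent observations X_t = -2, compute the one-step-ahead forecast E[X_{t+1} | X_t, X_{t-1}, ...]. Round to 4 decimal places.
E[X_{t+1} \mid \mathcal F_t] = -1.7640

For an AR(p) model X_t = c + sum_i phi_i X_{t-i} + eps_t, the
one-step-ahead conditional mean is
  E[X_{t+1} | X_t, ...] = c + sum_i phi_i X_{t+1-i}.
Substitute known values:
  E[X_{t+1} | ...] = (0.882) * (-2)
                   = -1.7640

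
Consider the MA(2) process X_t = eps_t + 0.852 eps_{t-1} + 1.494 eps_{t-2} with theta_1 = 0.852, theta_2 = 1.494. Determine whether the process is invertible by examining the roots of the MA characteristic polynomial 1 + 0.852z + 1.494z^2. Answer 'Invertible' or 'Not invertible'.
\text{Not invertible}

The MA(q) characteristic polynomial is P(z) = 1 + 0.852z + 1.494z^2.
Invertibility requires all roots to lie outside the unit circle, i.e. |z| > 1 for every root.
Set 1 + (0.852) z + (1.494) z^2 = 0, i.e. a z^2 + b z + c = 0 with a = 1.494, b = 0.852, c = 1.
Discriminant D = b^2 - 4ac = (0.852)^2 - 4*(1.494)*1 = 0.725904 - (5.976) = -5.250096.
D < 0, so the roots are the complex-conjugate pair z = (-b +/- i sqrt(-D)) / (2a) = -0.2851 +/- 0.7668i.
For a conjugate pair |z|^2 = z * conj(z) = (product of roots) = c/a = 1/(1.494) = 0.669344, so |z| = sqrt(0.669344) = 0.8181 for both roots.
Moduli of all roots: 0.8181, 0.8181.
All moduli strictly greater than 1? No.
Verdict: Not invertible.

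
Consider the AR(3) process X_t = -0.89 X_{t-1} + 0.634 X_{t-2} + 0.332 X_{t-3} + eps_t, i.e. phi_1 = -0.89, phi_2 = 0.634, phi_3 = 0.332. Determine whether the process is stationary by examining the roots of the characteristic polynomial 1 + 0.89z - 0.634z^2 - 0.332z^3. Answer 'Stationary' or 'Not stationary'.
\text{Not stationary}

The AR(p) characteristic polynomial is P(z) = 1 + 0.89z - 0.634z^2 - 0.332z^3.
Stationarity requires all roots to lie outside the unit circle, i.e. |z| > 1 for every root.
Degree 3: look for a simple real root z0 first, then factor out (1 - z/z0) and solve the remaining quadratic.
Testing z0 = -2.5: P(-2.5) = 1 + (0.89)(-2.5) + (-0.634)(-2.5)^2 + (-0.332)(-2.5)^3
  = 1 + (-2.225) + (-3.9625) + (5.1875) = 0.  So z_0 = -2.5 is a root, |z_0| = 2.5.
Divide out the factor (1 + 0.4 z) = (1 - z/z0) (since 1/z0 = -0.4):
  P(z) = (1 + 0.4 z)(1 + (0.49) z + (-0.83) z^2)
  [check: z-coef 0.49 - (-0.4) = 0.89; z^2-coef -0.83 - (-0.4)(0.49) = -0.634; z^3-coef -(-0.4)(-0.83) = -0.332.]
Remaining roots from the quadratic factor 1 + (0.49) z + (-0.83) z^2:
  Set 1 + (0.49) z + (-0.83) z^2 = 0, i.e. a z^2 + b z + c = 0 with a = -0.83, b = 0.49, c = 1.
  Discriminant D = b^2 - 4ac = (0.49)^2 - 4*(-0.83)*1 = 0.2401 - (-3.32) = 3.5601.
  D >= 0, so the roots are real: z = (-b +/- sqrt(D)) / (2a) = (-0.49 +/- 1.886823) / (-1.66).
    z_1 = (-0.49 + 1.886823) / (-1.66) = -0.8415,   |z_1| = 0.8415.
    z_2 = (-0.49 - 1.886823) / (-1.66) = 1.4318,   |z_2| = 1.4318.
Moduli of all roots: 2.5000, 0.8415, 1.4318.
All moduli strictly greater than 1? No.
Verdict: Not stationary.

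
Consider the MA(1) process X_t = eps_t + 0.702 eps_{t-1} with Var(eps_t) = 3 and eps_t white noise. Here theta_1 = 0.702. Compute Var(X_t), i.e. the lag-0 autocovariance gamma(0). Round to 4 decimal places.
\gamma(0) = 4.4784

For an MA(q) process X_t = eps_t + sum_i theta_i eps_{t-i} with
Var(eps_t) = sigma^2, the variance is
  gamma(0) = sigma^2 * (1 + sum_i theta_i^2).
  sum_i theta_i^2 = (0.702)^2 = 0.492804.
  gamma(0) = 3 * (1 + 0.492804) = 3 * 1.492804 = 4.478412, which rounds to 4.4784.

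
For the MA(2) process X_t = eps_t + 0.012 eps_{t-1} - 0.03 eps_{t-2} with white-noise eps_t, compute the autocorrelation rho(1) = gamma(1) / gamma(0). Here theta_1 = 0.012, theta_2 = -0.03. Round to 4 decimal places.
\rho(1) = 0.0116

For an MA(q) process with theta_0 = 1, the autocovariance is
  gamma(k) = sigma^2 * sum_{i=0..q-k} theta_i * theta_{i+k},
and rho(k) = gamma(k) / gamma(0). Sigma^2 cancels.
  numerator   = (1)*(0.012) + (0.012)*(-0.03) = 0.01164.
  denominator = (1)^2 + (0.012)^2 + (-0.03)^2 = 1.001044.
  rho(1) = 0.01164 / 1.001044 = 0.0116.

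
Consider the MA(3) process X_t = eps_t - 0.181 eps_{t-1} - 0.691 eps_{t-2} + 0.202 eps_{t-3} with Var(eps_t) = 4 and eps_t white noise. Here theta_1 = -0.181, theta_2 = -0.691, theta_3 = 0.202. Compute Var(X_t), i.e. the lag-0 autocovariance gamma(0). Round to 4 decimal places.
\gamma(0) = 6.2042

For an MA(q) process X_t = eps_t + sum_i theta_i eps_{t-i} with
Var(eps_t) = sigma^2, the variance is
  gamma(0) = sigma^2 * (1 + sum_i theta_i^2).
  sum_i theta_i^2 = (-0.181)^2 + (-0.691)^2 + (0.202)^2 = 0.032761 + 0.477481 + 0.040804 = 0.551046.
  gamma(0) = 4 * (1 + 0.551046) = 4 * 1.551046 = 6.204184, which rounds to 6.2042.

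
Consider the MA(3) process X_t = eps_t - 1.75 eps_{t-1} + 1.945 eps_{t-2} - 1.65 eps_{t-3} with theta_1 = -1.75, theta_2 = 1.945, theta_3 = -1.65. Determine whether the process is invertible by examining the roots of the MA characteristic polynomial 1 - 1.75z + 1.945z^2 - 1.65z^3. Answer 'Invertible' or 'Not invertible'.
\text{Not invertible}

The MA(q) characteristic polynomial is P(z) = 1 - 1.75z + 1.945z^2 - 1.65z^3.
Invertibility requires all roots to lie outside the unit circle, i.e. |z| > 1 for every root.
Degree 3: look for a simple real root z0 first, then factor out (1 - z/z0) and solve the remaining quadratic.
Testing z0 = 0.8: P(0.8) = 1 + (-1.75)(0.8) + (1.945)(0.8)^2 + (-1.65)(0.8)^3
  = 1 + (-1.4) + (1.2448) + (-0.8448) = 0.  So z_0 = 0.8 is a root, |z_0| = 0.8.
Divide out the factor (1 - 1.25 z) = (1 - z/z0) (since 1/z0 = 1.25):
  P(z) = (1 - 1.25 z)(1 + (-0.5) z + (1.32) z^2)
  [check: z-coef -0.5 - (1.25) = -1.75; z^2-coef 1.32 - (1.25)(-0.5) = 1.945; z^3-coef -(1.25)(1.32) = -1.65.]
Remaining roots from the quadratic factor 1 + (-0.5) z + (1.32) z^2:
  Set 1 + (-0.5) z + (1.32) z^2 = 0, i.e. a z^2 + b z + c = 0 with a = 1.32, b = -0.5, c = 1.
  Discriminant D = b^2 - 4ac = (-0.5)^2 - 4*(1.32)*1 = 0.25 - (5.28) = -5.03.
  D < 0, so the roots are the complex-conjugate pair z = (-b +/- i sqrt(-D)) / (2a) = 0.1894 +/- 0.8495i.
  For a conjugate pair |z|^2 = z * conj(z) = (product of roots) = c/a = 1/(1.32) = 0.757576, so |z| = sqrt(0.757576) = 0.8704 for both roots.
Moduli of all roots: 0.8000, 0.8704, 0.8704.
All moduli strictly greater than 1? No.
Verdict: Not invertible.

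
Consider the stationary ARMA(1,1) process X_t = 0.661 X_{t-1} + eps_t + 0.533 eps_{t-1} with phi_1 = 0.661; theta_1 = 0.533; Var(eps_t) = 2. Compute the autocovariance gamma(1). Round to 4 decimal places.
\gamma(1) = 5.7351

Multiply the model equation by X_{t-k} and take expectations. With theta_0 = psi_0 = 1 and psi_j the MA(infinity) weights, this gives
  gamma(k) - sum_i phi_i gamma(k-i) = c_k,
  c_k = sigma^2 * sum_{j=k..q} theta_j psi_{j-k}   (c_k = 0 for k > q),
using gamma(-m) = gamma(m).
psi-weights needed (psi_j = theta_j + sum_i phi_i psi_{j-i}):
  psi_1 = theta_1 + phi_1 = 0.533 + (0.661) = 1.194
Right-hand sides:
  c_0 = sigma^2 (1 + theta_1 psi_1) = 2 * (1 + (0.533)(1.194)) = 2 * 1.636402 = 3.272804
  c_1 = sigma^2 theta_1 = 2 * (0.533) = 1.066
  c_2 = 0
Equations for k = 0 and k = 1 (AR order 1):
  gamma(0) = phi_1 gamma(1) + c_0
  gamma(1) = phi_1 gamma(0) + c_1
Substituting the second into the first: gamma(0) (1 - phi_1^2) = c_0 + phi_1 c_1, so
  gamma(0) = (c_0 + phi_1 c_1) / (1 - phi_1^2) = (3.272804 + (0.661)(1.066)) / (1 - (0.661)^2) = 3.97743 / 0.563079 = 7.063716.
  gamma(1) = phi_1 gamma(0) + c_1 = (0.661)(7.063716) + (1.066) = 5.735116.
Therefore gamma(1) = 5.7351 (to 4 decimal places).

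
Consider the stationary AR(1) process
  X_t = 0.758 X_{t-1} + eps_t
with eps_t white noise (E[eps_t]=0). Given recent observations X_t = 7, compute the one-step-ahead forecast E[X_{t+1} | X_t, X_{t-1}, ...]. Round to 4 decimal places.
E[X_{t+1} \mid \mathcal F_t] = 5.3060

For an AR(p) model X_t = c + sum_i phi_i X_{t-i} + eps_t, the
one-step-ahead conditional mean is
  E[X_{t+1} | X_t, ...] = c + sum_i phi_i X_{t+1-i}.
Substitute known values:
  E[X_{t+1} | ...] = (0.758) * (7)
                   = 5.3060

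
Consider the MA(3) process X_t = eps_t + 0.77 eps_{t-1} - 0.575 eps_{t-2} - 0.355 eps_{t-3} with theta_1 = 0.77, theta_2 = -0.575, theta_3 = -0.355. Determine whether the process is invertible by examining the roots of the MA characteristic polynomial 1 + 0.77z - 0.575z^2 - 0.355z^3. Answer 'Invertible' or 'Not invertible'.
\text{Invertible}

The MA(q) characteristic polynomial is P(z) = 1 + 0.77z - 0.575z^2 - 0.355z^3.
Invertibility requires all roots to lie outside the unit circle, i.e. |z| > 1 for every root.
Degree 3: look for a simple real root z0 first, then factor out (1 - z/z0) and solve the remaining quadratic.
Testing z0 = -2: P(-2) = 1 + (0.77)(-2) + (-0.575)(-2)^2 + (-0.355)(-2)^3
  = 1 + (-1.54) + (-2.3) + (2.84) = 0.  So z_0 = -2 is a root, |z_0| = 2.
Divide out the factor (1 + 0.5 z) = (1 - z/z0) (since 1/z0 = -0.5):
  P(z) = (1 + 0.5 z)(1 + (0.27) z + (-0.71) z^2)
  [check: z-coef 0.27 - (-0.5) = 0.77; z^2-coef -0.71 - (-0.5)(0.27) = -0.575; z^3-coef -(-0.5)(-0.71) = -0.355.]
Remaining roots from the quadratic factor 1 + (0.27) z + (-0.71) z^2:
  Set 1 + (0.27) z + (-0.71) z^2 = 0, i.e. a z^2 + b z + c = 0 with a = -0.71, b = 0.27, c = 1.
  Discriminant D = b^2 - 4ac = (0.27)^2 - 4*(-0.71)*1 = 0.0729 - (-2.84) = 2.9129.
  D >= 0, so the roots are real: z = (-b +/- sqrt(D)) / (2a) = (-0.27 +/- 1.706722) / (-1.42).
    z_1 = (-0.27 + 1.706722) / (-1.42) = -1.0118,   |z_1| = 1.0118.
    z_2 = (-0.27 - 1.706722) / (-1.42) = 1.3921,   |z_2| = 1.3921.
Moduli of all roots: 2.0000, 1.0118, 1.3921.
All moduli strictly greater than 1? Yes.
Verdict: Invertible.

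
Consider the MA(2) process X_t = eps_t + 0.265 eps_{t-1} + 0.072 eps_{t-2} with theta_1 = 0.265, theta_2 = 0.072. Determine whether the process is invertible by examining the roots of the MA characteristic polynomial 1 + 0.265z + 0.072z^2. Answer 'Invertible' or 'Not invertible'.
\text{Invertible}

The MA(q) characteristic polynomial is P(z) = 1 + 0.265z + 0.072z^2.
Invertibility requires all roots to lie outside the unit circle, i.e. |z| > 1 for every root.
Set 1 + (0.265) z + (0.072) z^2 = 0, i.e. a z^2 + b z + c = 0 with a = 0.072, b = 0.265, c = 1.
Discriminant D = b^2 - 4ac = (0.265)^2 - 4*(0.072)*1 = 0.070225 - (0.288) = -0.217775.
D < 0, so the roots are the complex-conjugate pair z = (-b +/- i sqrt(-D)) / (2a) = -1.8403 +/- 3.2407i.
For a conjugate pair |z|^2 = z * conj(z) = (product of roots) = c/a = 1/(0.072) = 13.888889, so |z| = sqrt(13.888889) = 3.7268 for both roots.
Moduli of all roots: 3.7268, 3.7268.
All moduli strictly greater than 1? Yes.
Verdict: Invertible.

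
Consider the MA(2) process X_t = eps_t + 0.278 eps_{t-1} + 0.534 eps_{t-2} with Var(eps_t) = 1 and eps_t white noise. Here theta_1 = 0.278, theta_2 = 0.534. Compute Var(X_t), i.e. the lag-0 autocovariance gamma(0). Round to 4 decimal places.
\gamma(0) = 1.3624

For an MA(q) process X_t = eps_t + sum_i theta_i eps_{t-i} with
Var(eps_t) = sigma^2, the variance is
  gamma(0) = sigma^2 * (1 + sum_i theta_i^2).
  sum_i theta_i^2 = (0.278)^2 + (0.534)^2 = 0.077284 + 0.285156 = 0.36244.
  gamma(0) = 1 * (1 + 0.36244) = 1 * 1.36244 = 1.36244, which rounds to 1.3624.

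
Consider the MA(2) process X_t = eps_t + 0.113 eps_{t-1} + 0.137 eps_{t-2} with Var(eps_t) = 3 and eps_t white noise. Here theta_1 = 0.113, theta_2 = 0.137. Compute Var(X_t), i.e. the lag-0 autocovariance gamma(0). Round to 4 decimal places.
\gamma(0) = 3.0946

For an MA(q) process X_t = eps_t + sum_i theta_i eps_{t-i} with
Var(eps_t) = sigma^2, the variance is
  gamma(0) = sigma^2 * (1 + sum_i theta_i^2).
  sum_i theta_i^2 = (0.113)^2 + (0.137)^2 = 0.012769 + 0.018769 = 0.031538.
  gamma(0) = 3 * (1 + 0.031538) = 3 * 1.031538 = 3.094614, which rounds to 3.0946.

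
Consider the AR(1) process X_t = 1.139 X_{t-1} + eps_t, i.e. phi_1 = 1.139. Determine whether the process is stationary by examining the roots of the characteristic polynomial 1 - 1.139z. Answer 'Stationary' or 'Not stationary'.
\text{Not stationary}

The AR(p) characteristic polynomial is P(z) = 1 - 1.139z.
Stationarity requires all roots to lie outside the unit circle, i.e. |z| > 1 for every root.
This is linear in z: 1 + (-1.139) z = 0  =>  z = -1/(-1.139) = 0.877963,  |z| = 0.877963.
Moduli of all roots: 0.8780.
All moduli strictly greater than 1? No.
Verdict: Not stationary.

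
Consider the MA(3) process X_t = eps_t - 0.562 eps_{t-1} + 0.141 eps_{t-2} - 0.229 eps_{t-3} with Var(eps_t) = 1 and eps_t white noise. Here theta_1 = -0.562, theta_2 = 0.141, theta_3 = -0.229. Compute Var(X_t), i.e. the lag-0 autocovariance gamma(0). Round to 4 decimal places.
\gamma(0) = 1.3882

For an MA(q) process X_t = eps_t + sum_i theta_i eps_{t-i} with
Var(eps_t) = sigma^2, the variance is
  gamma(0) = sigma^2 * (1 + sum_i theta_i^2).
  sum_i theta_i^2 = (-0.562)^2 + (0.141)^2 + (-0.229)^2 = 0.315844 + 0.019881 + 0.052441 = 0.388166.
  gamma(0) = 1 * (1 + 0.388166) = 1 * 1.388166 = 1.388166, which rounds to 1.3882.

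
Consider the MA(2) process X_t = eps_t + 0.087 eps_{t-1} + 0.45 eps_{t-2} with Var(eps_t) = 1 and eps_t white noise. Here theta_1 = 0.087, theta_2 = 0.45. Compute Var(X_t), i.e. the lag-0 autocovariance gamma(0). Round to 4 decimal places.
\gamma(0) = 1.2101

For an MA(q) process X_t = eps_t + sum_i theta_i eps_{t-i} with
Var(eps_t) = sigma^2, the variance is
  gamma(0) = sigma^2 * (1 + sum_i theta_i^2).
  sum_i theta_i^2 = (0.087)^2 + (0.45)^2 = 0.007569 + 0.2025 = 0.210069.
  gamma(0) = 1 * (1 + 0.210069) = 1 * 1.210069 = 1.210069, which rounds to 1.2101.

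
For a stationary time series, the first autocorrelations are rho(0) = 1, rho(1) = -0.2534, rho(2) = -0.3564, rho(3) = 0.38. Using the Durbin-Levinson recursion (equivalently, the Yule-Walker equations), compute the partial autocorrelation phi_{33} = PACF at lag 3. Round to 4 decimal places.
\phi_{33} = 0.1811

The PACF at lag k is phi_{kk}, the last component of the solution
to the Yule-Walker system G_k phi = r_k where
  (G_k)_{ij} = rho(|i - j|), (r_k)_i = rho(i), i,j = 1..k.
Equivalently, Durbin-Levinson gives phi_{kk} iteratively:
  phi_{11} = rho(1)
  phi_{kk} = [rho(k) - sum_{j=1..k-1} phi_{k-1,j} rho(k-j)]
            / [1 - sum_{j=1..k-1} phi_{k-1,j} rho(j)],
  phi_{k,j} = phi_{k-1,j} - phi_{kk} phi_{k-1,k-j},  j = 1..k-1.
Step k = 1:
  phi_11 = rho(1) = -0.2534.
Step k = 2:
  phi_22 = [rho(2) - phi_11 rho(1)] / [1 - phi_11 rho(1)] = [-0.3564 - (-0.2534)(-0.2534)] / [1 - (-0.2534)(-0.2534)]
         = -0.42061156 / 0.93578844 = -0.449473.
  Update: phi_21 = phi_11 - phi_22 phi_11 = -0.2534 - (-0.449473)(-0.2534) = -0.367296.
Step k = 3:
  phi_33 = [rho(3) - phi_21 rho(2) - phi_22 rho(1)] / [1 - phi_21 rho(1) - phi_22 rho(2)]
    numerator   = 0.38 - (-0.367296)(-0.3564) - (-0.449473)(-0.2534) = 0.13519911
    denominator = 1 - (-0.367296)(-0.2534) - (-0.449473)(-0.3564) = 0.74673494
  phi_33 = 0.13519911 / 0.74673494 = 0.1811.
Therefore phi_{33} = 0.1811.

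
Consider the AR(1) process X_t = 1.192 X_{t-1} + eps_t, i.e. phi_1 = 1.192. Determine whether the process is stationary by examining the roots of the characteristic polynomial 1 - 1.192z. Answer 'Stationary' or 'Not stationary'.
\text{Not stationary}

The AR(p) characteristic polynomial is P(z) = 1 - 1.192z.
Stationarity requires all roots to lie outside the unit circle, i.e. |z| > 1 for every root.
This is linear in z: 1 + (-1.192) z = 0  =>  z = -1/(-1.192) = 0.838926,  |z| = 0.838926.
Moduli of all roots: 0.8389.
All moduli strictly greater than 1? No.
Verdict: Not stationary.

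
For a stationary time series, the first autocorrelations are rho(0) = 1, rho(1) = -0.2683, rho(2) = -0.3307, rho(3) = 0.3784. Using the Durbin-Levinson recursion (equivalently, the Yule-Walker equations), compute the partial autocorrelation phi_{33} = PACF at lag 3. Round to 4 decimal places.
\phi_{33} = 0.1789

The PACF at lag k is phi_{kk}, the last component of the solution
to the Yule-Walker system G_k phi = r_k where
  (G_k)_{ij} = rho(|i - j|), (r_k)_i = rho(i), i,j = 1..k.
Equivalently, Durbin-Levinson gives phi_{kk} iteratively:
  phi_{11} = rho(1)
  phi_{kk} = [rho(k) - sum_{j=1..k-1} phi_{k-1,j} rho(k-j)]
            / [1 - sum_{j=1..k-1} phi_{k-1,j} rho(j)],
  phi_{k,j} = phi_{k-1,j} - phi_{kk} phi_{k-1,k-j},  j = 1..k-1.
Step k = 1:
  phi_11 = rho(1) = -0.2683.
Step k = 2:
  phi_22 = [rho(2) - phi_11 rho(1)] / [1 - phi_11 rho(1)] = [-0.3307 - (-0.2683)(-0.2683)] / [1 - (-0.2683)(-0.2683)]
         = -0.40268489 / 0.92801511 = -0.433921.
  Update: phi_21 = phi_11 - phi_22 phi_11 = -0.2683 - (-0.433921)(-0.2683) = -0.384721.
Step k = 3:
  phi_33 = [rho(3) - phi_21 rho(2) - phi_22 rho(1)] / [1 - phi_21 rho(1) - phi_22 rho(2)]
    numerator   = 0.3784 - (-0.384721)(-0.3307) - (-0.433921)(-0.2683) = 0.1347519
    denominator = 1 - (-0.384721)(-0.2683) - (-0.433921)(-0.3307) = 0.75328183
  phi_33 = 0.1347519 / 0.75328183 = 0.1789.
Therefore phi_{33} = 0.1789.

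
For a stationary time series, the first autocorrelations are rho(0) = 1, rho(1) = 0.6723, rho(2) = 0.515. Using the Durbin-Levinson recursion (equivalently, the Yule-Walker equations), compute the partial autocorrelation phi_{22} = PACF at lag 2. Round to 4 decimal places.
\phi_{22} = 0.1150

The PACF at lag k is phi_{kk}, the last component of the solution
to the Yule-Walker system G_k phi = r_k where
  (G_k)_{ij} = rho(|i - j|), (r_k)_i = rho(i), i,j = 1..k.
Equivalently, Durbin-Levinson gives phi_{kk} iteratively:
  phi_{11} = rho(1)
  phi_{kk} = [rho(k) - sum_{j=1..k-1} phi_{k-1,j} rho(k-j)]
            / [1 - sum_{j=1..k-1} phi_{k-1,j} rho(j)],
  phi_{k,j} = phi_{k-1,j} - phi_{kk} phi_{k-1,k-j},  j = 1..k-1.
Step k = 1:
  phi_11 = rho(1) = 0.6723.
Step k = 2:
  phi_22 = [rho(2) - phi_11 rho(1)] / [1 - phi_11 rho(1)] = [0.515 - (0.6723)(0.6723)] / [1 - (0.6723)(0.6723)]
         = 0.06301271 / 0.54801271 = 0.115.
Therefore phi_{22} = 0.1150.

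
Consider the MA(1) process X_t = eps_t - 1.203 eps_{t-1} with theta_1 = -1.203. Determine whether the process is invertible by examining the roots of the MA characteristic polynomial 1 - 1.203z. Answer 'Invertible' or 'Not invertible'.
\text{Not invertible}

The MA(q) characteristic polynomial is P(z) = 1 - 1.203z.
Invertibility requires all roots to lie outside the unit circle, i.e. |z| > 1 for every root.
This is linear in z: 1 + (-1.203) z = 0  =>  z = -1/(-1.203) = 0.831255,  |z| = 0.831255.
Moduli of all roots: 0.8313.
All moduli strictly greater than 1? No.
Verdict: Not invertible.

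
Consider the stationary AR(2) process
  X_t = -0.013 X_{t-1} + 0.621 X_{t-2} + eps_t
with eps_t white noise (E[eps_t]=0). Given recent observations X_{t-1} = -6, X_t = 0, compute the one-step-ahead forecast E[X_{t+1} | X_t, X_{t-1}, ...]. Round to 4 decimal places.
E[X_{t+1} \mid \mathcal F_t] = -3.7260

For an AR(p) model X_t = c + sum_i phi_i X_{t-i} + eps_t, the
one-step-ahead conditional mean is
  E[X_{t+1} | X_t, ...] = c + sum_i phi_i X_{t+1-i}.
Substitute known values:
  E[X_{t+1} | ...] = (-0.013) * (0) + (0.621) * (-6)
                   = -3.7260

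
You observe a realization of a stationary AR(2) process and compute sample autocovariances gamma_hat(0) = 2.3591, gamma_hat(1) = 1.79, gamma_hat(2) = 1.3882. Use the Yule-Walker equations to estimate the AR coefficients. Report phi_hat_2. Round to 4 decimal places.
\hat\phi_{2} = 0.0300

The Yule-Walker equations for an AR(p) process read, in matrix form,
  Gamma_p phi = r_p,   with   (Gamma_p)_{ij} = gamma(|i - j|),
                       (r_p)_i = gamma(i),   i,j = 1..p.
Substitute the sample gammas (Toeplitz matrix and right-hand side of size 2):
  Gamma_p = [[2.3591, 1.79], [1.79, 2.3591]]
  r_p     = [1.79, 1.3882]
Written out:
  2.3591 phi_1 + 1.79 phi_2 = 1.79
  1.79 phi_1 + 2.3591 phi_2 = 1.3882
Solve by Cramer's rule:
  det = gamma(0)^2 - gamma(1)^2 = (2.3591)^2 - (1.79)^2 = 5.56535281 - 3.2041 = 2.36125281
  phi_hat_1 = [gamma(1) gamma(0) - gamma(1) gamma(2)] / det = [(1.79)(2.3591) - (1.79)(1.3882)] / 2.36125281 = 1.737911 / 2.36125281 = 0.736
  phi_hat_2 = [gamma(0) gamma(2) - gamma(1)^2] / det = [(2.3591)(1.3882) - (1.79)^2] / 2.36125281 = 0.07080262 / 2.36125281 = 0.03
So phi_hat = [0.7360, 0.0300].
Therefore phi_hat_2 = 0.0300.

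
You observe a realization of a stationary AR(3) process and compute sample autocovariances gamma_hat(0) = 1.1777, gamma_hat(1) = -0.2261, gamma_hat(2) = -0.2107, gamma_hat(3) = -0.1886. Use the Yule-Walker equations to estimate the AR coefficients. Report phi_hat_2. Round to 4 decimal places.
\hat\phi_{2} = -0.2870

The Yule-Walker equations for an AR(p) process read, in matrix form,
  Gamma_p phi = r_p,   with   (Gamma_p)_{ij} = gamma(|i - j|),
                       (r_p)_i = gamma(i),   i,j = 1..p.
Substitute the sample gammas (Toeplitz matrix and right-hand side of size 3):
  Gamma_p = [[1.1777, -0.2261, -0.2107], [-0.2261, 1.1777, -0.2261], [-0.2107, -0.2261, 1.1777]]
  r_p     = [-0.2261, -0.2107, -0.1886]
Written out (R1..R3):
  (R1) 1.1777 phi_1 - 0.2261 phi_2 - 0.2107 phi_3 = -0.2261
  (R2) -0.2261 phi_1 + 1.1777 phi_2 - 0.2261 phi_3 = -0.2107
  (R3) -0.2107 phi_1 - 0.2261 phi_2 + 1.1777 phi_3 = -0.1886
Gaussian elimination:
  R2 <- R2 - (-0.2261/1.1777) R1 = R2 - (-0.191984) R1:  1.134292 phi_2 - 0.266551 phi_3 = -0.254108
  R3 <- R3 - (-0.2107/1.1777) R1 = R3 - (-0.178908) R1:  -0.266551 phi_2 + 1.140004 phi_3 = -0.229051
  R3 <- R3 - (-0.266551/1.134292) R2 = R3 - (-0.234993) R2:  1.077366 phi_3 = -0.288765
Back-substitution:
  phi_hat_3 = -0.288765 / 1.077366 = -0.268028
  phi_hat_2 = (-0.254108 - (-0.266551)(-0.268028)) / 1.134292 = -0.287008
  phi_hat_1 = (-0.2261 - (-0.2261)(-0.287008) - (-0.2107)(-0.268028)) / 1.1777 = -0.295038
So phi_hat = [-0.2950, -0.2870, -0.2680].
Therefore phi_hat_2 = -0.2870.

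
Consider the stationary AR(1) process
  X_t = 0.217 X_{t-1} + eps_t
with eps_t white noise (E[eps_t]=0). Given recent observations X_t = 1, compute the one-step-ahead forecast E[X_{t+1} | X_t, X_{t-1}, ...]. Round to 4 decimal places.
E[X_{t+1} \mid \mathcal F_t] = 0.2170

For an AR(p) model X_t = c + sum_i phi_i X_{t-i} + eps_t, the
one-step-ahead conditional mean is
  E[X_{t+1} | X_t, ...] = c + sum_i phi_i X_{t+1-i}.
Substitute known values:
  E[X_{t+1} | ...] = (0.217) * (1)
                   = 0.2170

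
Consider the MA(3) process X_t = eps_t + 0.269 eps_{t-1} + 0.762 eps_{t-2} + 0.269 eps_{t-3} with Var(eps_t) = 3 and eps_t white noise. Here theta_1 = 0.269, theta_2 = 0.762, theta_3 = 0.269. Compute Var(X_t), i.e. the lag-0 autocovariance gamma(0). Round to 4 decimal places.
\gamma(0) = 5.1761

For an MA(q) process X_t = eps_t + sum_i theta_i eps_{t-i} with
Var(eps_t) = sigma^2, the variance is
  gamma(0) = sigma^2 * (1 + sum_i theta_i^2).
  sum_i theta_i^2 = (0.269)^2 + (0.762)^2 + (0.269)^2 = 0.072361 + 0.580644 + 0.072361 = 0.725366.
  gamma(0) = 3 * (1 + 0.725366) = 3 * 1.725366 = 5.176098, which rounds to 5.1761.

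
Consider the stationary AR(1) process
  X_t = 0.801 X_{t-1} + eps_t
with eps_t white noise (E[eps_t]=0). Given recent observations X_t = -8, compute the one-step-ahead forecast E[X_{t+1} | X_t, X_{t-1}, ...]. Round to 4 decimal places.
E[X_{t+1} \mid \mathcal F_t] = -6.4080

For an AR(p) model X_t = c + sum_i phi_i X_{t-i} + eps_t, the
one-step-ahead conditional mean is
  E[X_{t+1} | X_t, ...] = c + sum_i phi_i X_{t+1-i}.
Substitute known values:
  E[X_{t+1} | ...] = (0.801) * (-8)
                   = -6.4080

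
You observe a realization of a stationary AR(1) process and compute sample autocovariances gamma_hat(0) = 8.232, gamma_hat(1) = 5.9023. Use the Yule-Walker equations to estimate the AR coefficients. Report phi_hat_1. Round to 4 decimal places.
\hat\phi_{1} = 0.7170

The Yule-Walker equations for an AR(p) process read, in matrix form,
  Gamma_p phi = r_p,   with   (Gamma_p)_{ij} = gamma(|i - j|),
                       (r_p)_i = gamma(i),   i,j = 1..p.
Substitute the sample gammas (Toeplitz matrix and right-hand side of size 1):
  Gamma_p = [[8.232]]
  r_p     = [5.9023]
With p = 1 this is the single equation gamma(0) phi_1 = gamma(1):
  phi_hat_1 = gamma(1) / gamma(0) = 5.9023 / 8.232 = 0.7170.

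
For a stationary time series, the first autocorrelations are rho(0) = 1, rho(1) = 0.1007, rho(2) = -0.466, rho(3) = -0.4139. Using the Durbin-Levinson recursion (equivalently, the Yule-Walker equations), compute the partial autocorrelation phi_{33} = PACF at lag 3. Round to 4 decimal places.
\phi_{33} = -0.3890

The PACF at lag k is phi_{kk}, the last component of the solution
to the Yule-Walker system G_k phi = r_k where
  (G_k)_{ij} = rho(|i - j|), (r_k)_i = rho(i), i,j = 1..k.
Equivalently, Durbin-Levinson gives phi_{kk} iteratively:
  phi_{11} = rho(1)
  phi_{kk} = [rho(k) - sum_{j=1..k-1} phi_{k-1,j} rho(k-j)]
            / [1 - sum_{j=1..k-1} phi_{k-1,j} rho(j)],
  phi_{k,j} = phi_{k-1,j} - phi_{kk} phi_{k-1,k-j},  j = 1..k-1.
Step k = 1:
  phi_11 = rho(1) = 0.1007.
Step k = 2:
  phi_22 = [rho(2) - phi_11 rho(1)] / [1 - phi_11 rho(1)] = [-0.466 - (0.1007)(0.1007)] / [1 - (0.1007)(0.1007)]
         = -0.47614049 / 0.98985951 = -0.481018.
  Update: phi_21 = phi_11 - phi_22 phi_11 = 0.1007 - (-0.481018)(0.1007) = 0.149139.
Step k = 3:
  phi_33 = [rho(3) - phi_21 rho(2) - phi_22 rho(1)] / [1 - phi_21 rho(1) - phi_22 rho(2)]
    numerator   = -0.4139 - (0.149139)(-0.466) - (-0.481018)(0.1007) = -0.2959629
    denominator = 1 - (0.149139)(0.1007) - (-0.481018)(-0.466) = 0.76082724
  phi_33 = -0.2959629 / 0.76082724 = -0.389.
Therefore phi_{33} = -0.3890.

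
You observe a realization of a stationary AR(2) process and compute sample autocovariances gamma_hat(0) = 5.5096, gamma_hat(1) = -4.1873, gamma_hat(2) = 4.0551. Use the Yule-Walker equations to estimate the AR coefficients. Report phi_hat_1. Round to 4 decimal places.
\hat\phi_{1} = -0.4750

The Yule-Walker equations for an AR(p) process read, in matrix form,
  Gamma_p phi = r_p,   with   (Gamma_p)_{ij} = gamma(|i - j|),
                       (r_p)_i = gamma(i),   i,j = 1..p.
Substitute the sample gammas (Toeplitz matrix and right-hand side of size 2):
  Gamma_p = [[5.5096, -4.1873], [-4.1873, 5.5096]]
  r_p     = [-4.1873, 4.0551]
Written out:
  5.5096 phi_1 - 4.1873 phi_2 = -4.1873
  -4.1873 phi_1 + 5.5096 phi_2 = 4.0551
Solve by Cramer's rule:
  det = gamma(0)^2 - gamma(1)^2 = (5.5096)^2 - (-4.1873)^2 = 30.35569216 - 17.53348129 = 12.82221087
  phi_hat_1 = [gamma(1) gamma(0) - gamma(1) gamma(2)] / det = [(-4.1873)(5.5096) - (-4.1873)(4.0551)] / 12.82221087 = -6.09042785 / 12.82221087 = -0.475
  phi_hat_2 = [gamma(0) gamma(2) - gamma(1)^2] / det = [(5.5096)(4.0551) - (-4.1873)^2] / 12.82221087 = 4.80849767 / 12.82221087 = 0.375
So phi_hat = [-0.4750, 0.3750].
Therefore phi_hat_1 = -0.4750.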